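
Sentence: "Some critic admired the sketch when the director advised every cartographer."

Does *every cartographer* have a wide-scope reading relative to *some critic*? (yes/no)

No

*every cartographer* sits inside the adjunct clause *when the director advised every cartographer*.
Scope out of an adjunct clause is unavailable: QR respects the adjunct-island constraint.
Hence only narrow scope for *every cartographer* (under *some critic*) survives.
(Only the surface reading survives: one fixed critic with respect to all the relevant cartographers.)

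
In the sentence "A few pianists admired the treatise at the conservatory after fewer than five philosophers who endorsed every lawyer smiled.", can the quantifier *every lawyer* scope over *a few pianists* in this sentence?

No

*every lawyer* sits inside the relative clause *who endorsed every lawyer*, which is itself inside the adjunct *after fewer than five philosophers who endorsed every lawyer smiled*.
The quantifier would have to escape first the RC and then the adjunct — two independent island violations.
So the wide-scope reading for *every lawyer* is blocked.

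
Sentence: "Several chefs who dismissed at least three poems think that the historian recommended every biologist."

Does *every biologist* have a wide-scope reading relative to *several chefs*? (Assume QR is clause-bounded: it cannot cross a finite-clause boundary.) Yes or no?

*every biologist* occurs within the finite complement clause *that the historian recommended every biologist*.
Given the clause-boundedness assumption, QR cannot cross the finite CP into the matrix.
*every biologist* is confined to the island and cannot take scope over *several chefs*.

No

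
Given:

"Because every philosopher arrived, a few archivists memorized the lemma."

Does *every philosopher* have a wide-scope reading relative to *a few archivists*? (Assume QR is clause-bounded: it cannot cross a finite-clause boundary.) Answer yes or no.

No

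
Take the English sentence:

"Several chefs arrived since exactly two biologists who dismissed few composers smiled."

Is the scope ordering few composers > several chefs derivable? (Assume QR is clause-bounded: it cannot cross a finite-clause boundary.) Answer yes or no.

No

*few composers* occurs within the relative clause *who dismissed few composers*, which is itself inside the adjunct *since exactly two biologists who dismissed few composers smiled*.
Even if one barrier were somehow void, the other would still block QR.
So *few composers* cannot raise to a position above *several chefs*.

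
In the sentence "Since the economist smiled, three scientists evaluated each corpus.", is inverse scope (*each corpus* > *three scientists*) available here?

Yes

The adjunct clause does not contain *each corpus*, which is the matrix object.
Clause-internal QR can adjoin the lower DP above the subject, yielding the inverse reading.
So *each corpus* > *three scientists* is among the available readings.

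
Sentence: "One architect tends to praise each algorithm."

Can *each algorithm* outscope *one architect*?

Infinitival complements of raising predicates do not block QR; *each algorithm* and *one architect* are effectively clausemates.
QR within a single clause is free, so the lower quantifier may take scope over the higher one.

Yes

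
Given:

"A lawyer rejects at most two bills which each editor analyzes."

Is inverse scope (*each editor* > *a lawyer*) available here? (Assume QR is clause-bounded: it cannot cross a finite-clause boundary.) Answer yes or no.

No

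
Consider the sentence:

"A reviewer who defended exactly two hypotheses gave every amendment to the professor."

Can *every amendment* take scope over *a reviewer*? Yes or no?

Yes

The relative clause *who defended exactly two hypotheses* modifies *a reviewer*, but *every amendment* is not inside that relative clause — it is an argument of the matrix verb.
No island intervenes, so both surface and inverse scope are derivable.
Both orderings are possible: *a reviewer* > *every amendment* and *every amendment* > *a reviewer*.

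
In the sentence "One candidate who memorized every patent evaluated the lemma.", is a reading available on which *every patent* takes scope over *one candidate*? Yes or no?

No

Structurally, *every patent* is inside the relative clause *who memorized every patent*.
Relative clauses block scope extraction: QR cannot target a position outside the modified NP.
There is no licit LF on which *every patent* c-commands *one candidate*.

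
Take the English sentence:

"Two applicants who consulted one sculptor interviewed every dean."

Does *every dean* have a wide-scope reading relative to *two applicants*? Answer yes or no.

Yes

*every dean* sits in the matrix clause, not in the relative clause on *two applicants*.
Clause-internal QR can adjoin the lower DP above the subject, yielding the inverse reading.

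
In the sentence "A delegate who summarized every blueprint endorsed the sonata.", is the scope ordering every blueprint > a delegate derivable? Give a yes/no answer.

*every blueprint* sits inside the relative clause *who summarized every blueprint*.
QR out of a relative clause is ruled out by the relative-clause island constraint.
So the wide-scope reading for *every blueprint* is blocked.
(Only the surface reading survives: one fixed delegate with respect to all the relevant blueprints.)

No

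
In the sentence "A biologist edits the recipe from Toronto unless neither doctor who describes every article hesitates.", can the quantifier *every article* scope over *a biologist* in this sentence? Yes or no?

*every article* is embedded in the relative clause *who describes every article*, which is itself inside the adjunct *unless neither doctor who describes every article hesitates*.
Both the relative clause and the enclosing adjunct are scope islands; QR cannot cross either.
There is no licit LF on which *every article* c-commands *a biologist*.
(Only the surface reading survives: one fixed biologist with respect to all the relevant articles.)

No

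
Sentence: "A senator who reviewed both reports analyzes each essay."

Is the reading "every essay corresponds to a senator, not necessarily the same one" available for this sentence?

The paraphrase describes the scope ordering *each essay* > *a senator*.
Although the sentence contains a relative clause (*who reviewed both reports*), *each essay* is outside it, in the matrix VP.
Since no island is crossed, the inverse ordering is licensed alongside surface scope.

Yes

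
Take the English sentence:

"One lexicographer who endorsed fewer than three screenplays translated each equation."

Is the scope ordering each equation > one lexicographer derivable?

Yes

*each equation* sits in the matrix clause, not in the relative clause on *one lexicographer*.
Nothing blocks QR of the lower DP to a position above the higher one, so inverse scope is available.
Both orderings are possible: *one lexicographer* > *each equation* and *each equation* > *one lexicographer*.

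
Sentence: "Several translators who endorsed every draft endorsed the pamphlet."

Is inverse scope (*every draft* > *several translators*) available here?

No

Structurally, *every draft* is inside the relative clause *who endorsed every draft*.
A relative clause is a scope island — quantifier raising cannot cross its boundary.
So *every draft* cannot raise to a position above *several translators*.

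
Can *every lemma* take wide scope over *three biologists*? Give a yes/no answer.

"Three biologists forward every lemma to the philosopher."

*three biologists* and *every lemma* are co-arguments of the matrix verb, with nothing but a clause-internal boundary between them.
Nothing blocks QR of the lower DP to a position above the higher one, so inverse scope is available.

Yes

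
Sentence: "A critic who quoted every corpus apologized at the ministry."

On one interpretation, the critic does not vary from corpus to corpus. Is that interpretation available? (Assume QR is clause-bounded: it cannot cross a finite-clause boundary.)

Yes

The described interpretation is the *a critic* > *every corpus* scoping.
Surface scope (*a critic* > *every corpus*) is always derivable; islands only block QR, not in-situ interpretation.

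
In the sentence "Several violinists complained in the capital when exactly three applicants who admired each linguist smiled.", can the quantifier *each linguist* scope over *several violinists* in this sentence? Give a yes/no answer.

No

Structurally, *each linguist* is inside the relative clause *who admired each linguist*, which is itself inside the adjunct *when exactly three applicants who admired each linguist smiled*.
Nested islands: the RC island is itself inside an adjunct island, so wide scope is doubly excluded.
The inverse ordering *each linguist* > *several violinists* is therefore underivable.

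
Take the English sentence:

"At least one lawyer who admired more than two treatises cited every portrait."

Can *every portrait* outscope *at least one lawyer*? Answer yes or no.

The RC *who admired more than two treatises* is an island, but *every portrait* is not inside it — it is the matrix object, a clausemate of *at least one lawyer*.
Nothing blocks QR of the lower DP to a position above the higher one, so inverse scope is available.

Yes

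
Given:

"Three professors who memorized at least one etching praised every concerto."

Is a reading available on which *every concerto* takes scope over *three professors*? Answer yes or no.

The relative clause *who memorized at least one etching* modifies *three professors*, but *every concerto* is not inside that relative clause — it is an argument of the matrix verb.
Clause-internal QR can adjoin the lower DP above the subject, yielding the inverse reading.
The sentence is scopally ambiguous between *three professors* > *every concerto* and *every concerto* > *three professors*.

Yes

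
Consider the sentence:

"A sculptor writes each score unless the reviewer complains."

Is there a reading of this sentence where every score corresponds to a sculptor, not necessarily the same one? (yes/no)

Yes

The described interpretation is the *each score* > *a sculptor* scoping.
*each score* is a matrix argument; the adjunct is an island but the target quantifier is outside it.
Clause-internal QR can adjoin the lower DP above the subject, yielding the inverse reading.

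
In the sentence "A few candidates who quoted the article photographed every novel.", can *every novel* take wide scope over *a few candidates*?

Yes

The RC *who quoted the article* is an island, but *every novel* is not inside it — it is the matrix object, a clausemate of *a few candidates*.
Clause-internal QR can adjoin the lower DP above the subject, yielding the inverse reading.
Both orderings are possible: *a few candidates* > *every novel* and *every novel* > *a few candidates*.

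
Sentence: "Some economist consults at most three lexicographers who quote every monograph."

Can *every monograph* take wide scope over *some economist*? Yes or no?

*every monograph* sits inside the relative clause *who quote every monograph* modifying *at most three lexicographers*.
The relative clause forms an island for QR, so the quantifier is confined to the head noun's restrictor.
So the wide-scope reading for *every monograph* is blocked.
(Only the surface reading survives: one fixed economist with respect to all the relevant monographs.)

No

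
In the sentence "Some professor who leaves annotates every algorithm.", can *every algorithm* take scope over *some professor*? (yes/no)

Although the sentence contains a relative clause (*who leaves*), *every algorithm* is outside it, in the matrix VP.
QR within a single clause is free, so the lower quantifier may take scope over the higher one.

Yes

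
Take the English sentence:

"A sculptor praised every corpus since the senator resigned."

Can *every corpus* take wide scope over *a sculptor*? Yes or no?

Yes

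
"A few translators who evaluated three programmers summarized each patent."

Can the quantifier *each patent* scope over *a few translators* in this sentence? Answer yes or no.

Yes

Although the sentence contains a relative clause (*who evaluated three programmers*), *each patent* is outside it, in the matrix VP.
Ordinary QR to a clause-peripheral position gives the wide-scope LF for the lower DP.
So *each patent* > *a few translators* is among the available readings.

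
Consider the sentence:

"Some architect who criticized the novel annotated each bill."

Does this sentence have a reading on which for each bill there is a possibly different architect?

Yes

The paraphrase describes the scope ordering *each bill* > *some architect*.
The RC *who criticized the novel* is an island, but *each bill* is not inside it — it is the matrix object, a clausemate of *some architect*.
Nothing blocks QR of the lower DP to a position above the higher one, so inverse scope is available.
The sentence is scopally ambiguous between *some architect* > *each bill* and *each bill* > *some architect*.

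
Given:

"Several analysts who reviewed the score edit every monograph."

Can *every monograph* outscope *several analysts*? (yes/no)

Yes

The RC *who reviewed the score* is an island, but *every monograph* is not inside it — it is the matrix object, a clausemate of *several analysts*.
Ordinary QR to a clause-peripheral position gives the wide-scope LF for the lower DP.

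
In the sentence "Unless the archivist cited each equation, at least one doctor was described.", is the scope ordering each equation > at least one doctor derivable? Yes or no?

No

Structurally, *each equation* is inside the adjunct clause *unless the archivist cited each equation*.
Scope out of an adjunct clause is unavailable: QR respects the adjunct-island constraint.
There is no licit LF on which *each equation* c-commands *at least one doctor*.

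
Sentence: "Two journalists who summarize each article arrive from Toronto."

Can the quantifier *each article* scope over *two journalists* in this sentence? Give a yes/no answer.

No

*each article* sits inside the relative clause *who summarize each article*.
Quantifiers inside a relative clause are trapped there; the RC boundary blocks QR.
So *each article* cannot raise to a position above *two journalists*.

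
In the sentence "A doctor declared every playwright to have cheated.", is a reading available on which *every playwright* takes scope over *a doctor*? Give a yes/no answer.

Yes

The ECM infinitive is scope-transparent — *every playwright* is free to raise above *a doctor*.
No island intervenes, so both surface and inverse scope are derivable.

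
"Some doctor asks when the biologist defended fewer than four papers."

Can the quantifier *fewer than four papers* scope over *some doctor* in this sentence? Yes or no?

The target quantifier *fewer than four papers* is part of the embedded question *when the biologist defended fewer than four papers*.
Embedded questions are wh-islands: a quantifier inside an indirect question cannot QR into the matrix clause.
So *fewer than four papers* cannot raise to a position above *some doctor*.
(Only the surface reading survives: one fixed doctor with respect to all the relevant papers.)

No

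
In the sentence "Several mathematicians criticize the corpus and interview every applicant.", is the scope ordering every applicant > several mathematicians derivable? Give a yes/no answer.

No

Structurally, *every applicant* is inside one conjunct of the coordinate structure (*interview every applicant*).
Asymmetric QR out of one conjunct violates the Coordinate Structure Constraint.
The inverse ordering *every applicant* > *several mathematicians* is therefore underivable.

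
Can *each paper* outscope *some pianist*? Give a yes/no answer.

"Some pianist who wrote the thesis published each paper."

The relative clause *who wrote the thesis* modifies *some pianist*, but *each paper* is not inside that relative clause — it is an argument of the matrix verb.
Since no island is crossed, the inverse ordering is licensed alongside surface scope.

Yes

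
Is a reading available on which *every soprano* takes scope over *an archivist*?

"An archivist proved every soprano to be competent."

Yes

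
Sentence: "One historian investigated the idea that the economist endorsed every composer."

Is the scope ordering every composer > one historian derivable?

No

Structurally, *every composer* is inside the complex NP *the idea that the economist endorsed every composer*.
The Complex NP Constraint bars QR out of the complement clause of a noun.
So *every composer* cannot raise to a position above *one historian*.
(Only the surface reading survives: one fixed historian with respect to all the relevant composers.)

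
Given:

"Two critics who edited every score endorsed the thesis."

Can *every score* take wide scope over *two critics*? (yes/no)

No

Structurally, *every score* is inside the relative clause *who edited every score*.
Quantifiers inside a relative clause are trapped there; the RC boundary blocks QR.
Hence only narrow scope for *every score* (under *two critics*) survives.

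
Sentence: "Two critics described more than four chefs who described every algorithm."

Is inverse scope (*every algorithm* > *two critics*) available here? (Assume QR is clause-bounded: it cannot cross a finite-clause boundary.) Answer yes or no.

Structurally, *every algorithm* is inside the relative clause *who described every algorithm* modifying *more than four chefs*.
QR out of a relative clause is ruled out by the relative-clause island constraint.
So the wide-scope reading for *every algorithm* is blocked.

No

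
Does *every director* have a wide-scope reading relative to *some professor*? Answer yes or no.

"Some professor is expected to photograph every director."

Yes

*every director* is inside a raising infinitive, which is transparent to QR (no CP barrier), so it behaves as a matrix argument.
Clause-internal QR can adjoin the lower DP above the subject, yielding the inverse reading.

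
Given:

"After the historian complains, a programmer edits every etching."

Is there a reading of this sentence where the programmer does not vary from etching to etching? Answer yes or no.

Yes

The described interpretation is the *a programmer* > *every etching* scoping.
Surface scope (*a programmer* > *every etching*) is always derivable; islands only block QR, not in-situ interpretation.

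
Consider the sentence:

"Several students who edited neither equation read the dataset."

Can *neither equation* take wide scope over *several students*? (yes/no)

The target quantifier *neither equation* is part of the relative clause *who edited neither equation*.
The relative clause forms an island for QR, so the quantifier is confined to the head noun's restrictor.
The inverse ordering *neither equation* > *several students* is therefore underivable.

No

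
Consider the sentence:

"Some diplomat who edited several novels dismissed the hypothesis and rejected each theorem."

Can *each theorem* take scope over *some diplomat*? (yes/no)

The DP *each theorem* is contained in one conjunct of the coordinate structure (*rejected each theorem*).
The Coordinate Structure Constraint blocks movement (including QR) out of a single conjunct.
So the wide-scope reading for *each theorem* is blocked.

No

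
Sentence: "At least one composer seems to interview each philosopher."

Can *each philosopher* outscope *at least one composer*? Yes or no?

The matrix predicate is a raising verb, whose infinitival complement is not a scope island — *each philosopher* can QR into the matrix clause.
Clause-internal QR can adjoin the lower DP above the subject, yielding the inverse reading.
Both orderings are possible: *at least one composer* > *each philosopher* and *each philosopher* > *at least one composer*.

Yes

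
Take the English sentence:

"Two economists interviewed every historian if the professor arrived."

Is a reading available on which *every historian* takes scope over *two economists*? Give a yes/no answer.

Yes

The adjunct clause does not contain *every historian*, which is the matrix object.
Clause-internal QR can adjoin the lower DP above the subject, yielding the inverse reading.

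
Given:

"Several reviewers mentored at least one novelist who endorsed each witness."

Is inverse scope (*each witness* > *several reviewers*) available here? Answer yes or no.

The DP *each witness* is contained in the relative clause *who endorsed each witness* modifying *at least one novelist*.
Relative clauses are scope islands: a quantifier cannot QR out of a relative clause to take scope in the matrix clause.
So *each witness* cannot raise high enough to outscope *several reviewers*; only the surface ordering *several reviewers* > *each witness* is available.

No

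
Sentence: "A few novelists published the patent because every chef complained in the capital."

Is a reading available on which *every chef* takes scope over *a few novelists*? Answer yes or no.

No

*every chef* occurs within the adjunct clause *because every chef complained in the capital*.
Scope out of an adjunct clause is unavailable: QR respects the adjunct-island constraint.
Hence only narrow scope for *every chef* (under *a few novelists*) survives.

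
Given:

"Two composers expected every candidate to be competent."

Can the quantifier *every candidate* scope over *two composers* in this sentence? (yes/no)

This is an ECM construction: *every candidate* is the infinitival subject, Case-marked by the matrix verb, and the infinitive is transparent for QR.
Nothing blocks QR of the lower DP to a position above the higher one, so inverse scope is available.

Yes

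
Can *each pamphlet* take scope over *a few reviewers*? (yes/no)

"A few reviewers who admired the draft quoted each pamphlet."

Although the sentence contains a relative clause (*who admired the draft*), *each pamphlet* is outside it, in the matrix VP.
Since no island is crossed, the inverse ordering is licensed alongside surface scope.

Yes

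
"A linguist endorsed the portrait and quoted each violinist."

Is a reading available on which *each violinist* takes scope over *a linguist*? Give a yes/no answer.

No

*each violinist* occurs within one conjunct of the coordinate structure (*quoted each violinist*).
The Coordinate Structure Constraint blocks movement (including QR) out of a single conjunct.
Hence only narrow scope for *each violinist* (under *a linguist*) survives.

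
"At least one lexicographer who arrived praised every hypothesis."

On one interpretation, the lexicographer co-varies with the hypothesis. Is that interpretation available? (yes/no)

Yes

This is the *every hypothesis* > *at least one lexicographer* reading.
The relative clause *who arrived* modifies *at least one lexicographer*, but *every hypothesis* is not inside that relative clause — it is an argument of the matrix verb.
Nothing blocks QR of the lower DP to a position above the higher one, so inverse scope is available.
Both orderings are possible: *at least one lexicographer* > *every hypothesis* and *every hypothesis* > *at least one lexicographer*.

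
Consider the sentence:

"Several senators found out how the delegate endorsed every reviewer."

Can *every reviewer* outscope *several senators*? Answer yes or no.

No

*every reviewer* sits inside the embedded question *how the delegate endorsed every reviewer*.
Embedded wh-clauses are opaque for QR, so the quantifier stays inside the question.
The inverse ordering *every reviewer* > *several senators* is therefore underivable.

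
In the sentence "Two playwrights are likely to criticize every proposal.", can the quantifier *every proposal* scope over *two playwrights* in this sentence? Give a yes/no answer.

The matrix predicate is a raising verb, whose infinitival complement is not a scope island — *every proposal* can QR into the matrix clause.
Ordinary QR to a clause-peripheral position gives the wide-scope LF for the lower DP.
Both orderings are possible: *two playwrights* > *every proposal* and *every proposal* > *two playwrights*.

Yes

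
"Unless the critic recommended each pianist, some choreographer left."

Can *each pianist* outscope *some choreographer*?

The target quantifier *each pianist* is part of the adjunct clause *unless the critic recommended each pianist*.
Since the clause is an adjunct (not a complement), the Adjunct Condition blocks QR across its edge.
The ordering *each pianist* > *some choreographer* is therefore underivable.

No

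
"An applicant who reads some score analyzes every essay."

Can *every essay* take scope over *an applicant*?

Although the sentence contains a relative clause (*who reads some score*), *every essay* is outside it, in the matrix VP.
Nothing blocks QR of the lower DP to a position above the higher one, so inverse scope is available.

Yes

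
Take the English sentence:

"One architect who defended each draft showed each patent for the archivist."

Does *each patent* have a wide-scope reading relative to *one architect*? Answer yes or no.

The relative clause *who defended each draft* modifies *one architect*, but *each patent* is not inside that relative clause — it is an argument of the matrix verb.
Since no island is crossed, the inverse ordering is licensed alongside surface scope.

Yes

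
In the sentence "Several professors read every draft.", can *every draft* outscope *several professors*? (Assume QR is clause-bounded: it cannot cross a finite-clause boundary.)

Yes

Both DPs are arguments of the same predicate; there is no clause or island boundary between them.
Nothing blocks QR of the lower DP to a position above the higher one, so inverse scope is available.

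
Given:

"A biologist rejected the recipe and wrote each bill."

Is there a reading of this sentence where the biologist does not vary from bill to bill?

The described interpretation is the *a biologist* > *each bill* scoping.
That is the surface-scope ordering, which is always one of the available readings — island constraints only ever restrict inverse scope.

Yes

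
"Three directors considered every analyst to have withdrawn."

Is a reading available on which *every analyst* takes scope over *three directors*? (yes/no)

Yes

This is an ECM construction: *every analyst* is the infinitival subject, Case-marked by the matrix verb, and the infinitive is transparent for QR.
Clause-internal QR can adjoin the lower DP above the subject, yielding the inverse reading.
The sentence is scopally ambiguous between *three directors* > *every analyst* and *every analyst* > *three directors*.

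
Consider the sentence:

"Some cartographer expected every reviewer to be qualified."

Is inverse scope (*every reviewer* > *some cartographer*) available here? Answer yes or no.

Yes

*every reviewer* is the subject of an ECM infinitive — the infinitival complement of an ECM verb is not a scope island, so *every reviewer* can raise into the matrix clause.
Since no island is crossed, the inverse ordering is licensed alongside surface scope.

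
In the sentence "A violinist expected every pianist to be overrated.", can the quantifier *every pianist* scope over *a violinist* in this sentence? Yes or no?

Yes

This is an ECM construction: *every pianist* is the infinitival subject, Case-marked by the matrix verb, and the infinitive is transparent for QR.
No island intervenes, so both surface and inverse scope are derivable.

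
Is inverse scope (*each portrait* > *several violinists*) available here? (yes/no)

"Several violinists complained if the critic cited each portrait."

*each portrait* occurs within the adjunct clause *if the critic cited each portrait*.
Adverbial clauses are not L-marked, so they are barriers for QR — the quantifier cannot escape the adjunct.
So *each portrait* cannot raise to a position above *several violinists*.

No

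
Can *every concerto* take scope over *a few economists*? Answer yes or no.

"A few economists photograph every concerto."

Both DPs are arguments of the same predicate; there is no clause or island boundary between them.
Nothing blocks QR of the lower DP to a position above the higher one, so inverse scope is available.

Yes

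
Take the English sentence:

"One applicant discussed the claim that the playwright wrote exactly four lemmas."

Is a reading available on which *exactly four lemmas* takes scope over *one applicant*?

No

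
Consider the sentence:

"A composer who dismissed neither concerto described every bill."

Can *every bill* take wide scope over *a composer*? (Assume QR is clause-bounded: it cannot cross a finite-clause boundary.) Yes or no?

*every bill* sits in the matrix clause, not in the relative clause on *a composer*.
Nothing blocks QR of the lower DP to a position above the higher one, so inverse scope is available.
Both orderings are possible: *a composer* > *every bill* and *every bill* > *a composer*.

Yes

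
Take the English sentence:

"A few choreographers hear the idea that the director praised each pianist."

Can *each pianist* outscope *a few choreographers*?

No

The target quantifier *each pianist* is part of the complex NP *the idea that the director praised each pianist*.
Since the clause is the complement of a nominal head, the CNPC blocks scope extraction.
The inverse ordering *each pianist* > *a few choreographers* is therefore underivable.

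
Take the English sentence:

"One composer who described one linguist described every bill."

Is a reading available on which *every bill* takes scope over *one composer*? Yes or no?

Yes

Although the sentence contains a relative clause (*who described one linguist*), *every bill* is outside it, in the matrix VP.
With no island boundary between them, the object can take inverse scope over the subject via ordinary QR within the clause.
The sentence is scopally ambiguous between *one composer* > *every bill* and *every bill* > *one composer*.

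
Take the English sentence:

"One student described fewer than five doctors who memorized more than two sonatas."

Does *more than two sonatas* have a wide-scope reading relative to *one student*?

*more than two sonatas* is embedded in the relative clause *who memorized more than two sonatas* modifying *fewer than five doctors*.
QR out of a relative clause is ruled out by the relative-clause island constraint.
So the wide-scope reading for *more than two sonatas* is blocked.

No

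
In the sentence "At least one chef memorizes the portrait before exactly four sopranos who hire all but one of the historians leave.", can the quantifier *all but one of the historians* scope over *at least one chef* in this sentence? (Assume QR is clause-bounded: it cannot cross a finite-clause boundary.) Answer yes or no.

No

The DP *all but one of the historians* is contained in the relative clause *who hire all but one of the historians*, which is itself inside the adjunct *before exactly four sopranos who hire all but one of the historians leave*.
Both the relative clause and the enclosing adjunct are scope islands; QR cannot cross either.
The inverse ordering *all but one of the historians* > *at least one chef* is therefore underivable.
(Only the surface reading survives: one fixed chef with respect to all the relevant historians.)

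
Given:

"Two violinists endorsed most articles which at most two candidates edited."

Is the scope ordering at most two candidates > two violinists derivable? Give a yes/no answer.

No

The DP *at most two candidates* is contained in the relative clause *which at most two candidates edited* modifying *most articles*.
Quantifiers inside a relative clause are trapped there; the RC boundary blocks QR.
Hence only narrow scope for *at most two candidates* (under *two violinists*) survives.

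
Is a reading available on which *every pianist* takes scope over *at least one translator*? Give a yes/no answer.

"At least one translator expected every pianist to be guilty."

ECM infinitives lack a CP barrier, so *every pianist* can QR over the matrix subject *at least one translator*.
Since no island is crossed, the inverse ordering is licensed alongside surface scope.

Yes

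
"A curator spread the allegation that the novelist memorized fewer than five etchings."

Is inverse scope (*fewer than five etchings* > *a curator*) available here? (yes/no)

No

*fewer than five etchings* occurs within the complex NP *the allegation that the novelist memorized fewer than five etchings*.
The Complex NP Constraint bars QR out of the complement clause of a noun.
*fewer than five etchings* > *a curator* would require crossing that boundary, which is illicit.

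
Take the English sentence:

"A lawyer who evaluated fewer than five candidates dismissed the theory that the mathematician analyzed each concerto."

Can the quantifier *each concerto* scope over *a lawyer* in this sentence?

No

The target quantifier *each concerto* is part of the complex NP *the theory that the mathematician analyzed each concerto*.
The Complex NP Constraint bars QR out of the complement clause of a noun.
Hence only narrow scope for *each concerto* (under *a lawyer*) survives.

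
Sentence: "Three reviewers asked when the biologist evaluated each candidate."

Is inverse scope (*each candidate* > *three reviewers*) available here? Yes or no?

No

Structurally, *each candidate* is inside the embedded question *when the biologist evaluated each candidate*.
QR across an interrogative CP boundary is ruled out as a wh-island violation.
The inverse ordering *each candidate* > *three reviewers* is therefore underivable.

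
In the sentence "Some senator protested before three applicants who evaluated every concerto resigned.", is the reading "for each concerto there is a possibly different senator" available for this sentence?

That reading corresponds to *every concerto* > *some senator*.
*every concerto* occurs within the relative clause *who evaluated every concerto*, which is itself inside the adjunct *before three applicants who evaluated every concerto resigned*.
Nested islands: the RC island is itself inside an adjunct island, so wide scope is doubly excluded.
So *every concerto* cannot raise to a position above *some senator*.

No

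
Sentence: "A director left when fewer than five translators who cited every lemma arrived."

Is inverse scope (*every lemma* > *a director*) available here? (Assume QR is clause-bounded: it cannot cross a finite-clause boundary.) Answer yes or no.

Structurally, *every lemma* is inside the relative clause *who cited every lemma*, which is itself inside the adjunct *when fewer than five translators who cited every lemma arrived*.
Nested islands: the RC island is itself inside an adjunct island, so wide scope is doubly excluded.
So the wide-scope reading for *every lemma* is blocked.

No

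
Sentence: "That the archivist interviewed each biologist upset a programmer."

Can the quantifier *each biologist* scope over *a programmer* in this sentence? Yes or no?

*each biologist* is embedded in the sentential subject *that the archivist interviewed each biologist*.
Subjects — clausal subjects included — are islands for extraction, and QR is no exception.
There is no licit LF on which *each biologist* c-commands *a programmer*.

No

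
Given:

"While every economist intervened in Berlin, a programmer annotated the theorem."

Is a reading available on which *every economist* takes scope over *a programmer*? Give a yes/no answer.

*every economist* sits inside the adjunct clause *while every economist intervened in Berlin*.
Scope out of an adjunct clause is unavailable: QR respects the adjunct-island constraint.
So the wide-scope reading for *every economist* is blocked.

No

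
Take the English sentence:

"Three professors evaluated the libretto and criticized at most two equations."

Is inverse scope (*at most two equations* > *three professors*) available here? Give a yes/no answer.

Structurally, *at most two equations* is inside one conjunct of the coordinate structure (*criticized at most two equations*).
Asymmetric QR out of one conjunct violates the Coordinate Structure Constraint.
There is no licit LF on which *at most two equations* c-commands *three professors*.

No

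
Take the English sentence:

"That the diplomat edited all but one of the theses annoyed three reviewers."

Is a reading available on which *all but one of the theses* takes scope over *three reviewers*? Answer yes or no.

No

*all but one of the theses* occurs within the sentential subject *that the diplomat edited all but one of the theses*.
Subjects — clausal subjects included — are islands for extraction, and QR is no exception.
*all but one of the theses* > *three reviewers* would require crossing that boundary, which is illicit.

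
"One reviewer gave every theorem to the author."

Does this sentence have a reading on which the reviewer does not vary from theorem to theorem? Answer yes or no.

Yes

That reading corresponds to *one reviewer* > *every theorem*.
That is the surface-scope ordering, which is always one of the available readings — island constraints only ever restrict inverse scope.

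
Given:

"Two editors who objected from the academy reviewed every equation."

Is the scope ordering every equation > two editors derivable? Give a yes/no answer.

The RC *who objected from the academy* is an island, but *every equation* is not inside it — it is the matrix object, a clausemate of *two editors*.
Ordinary QR to a clause-peripheral position gives the wide-scope LF for the lower DP.

Yes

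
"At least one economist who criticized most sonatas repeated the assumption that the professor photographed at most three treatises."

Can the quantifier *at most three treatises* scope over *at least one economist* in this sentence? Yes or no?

*at most three treatises* is embedded in the complex NP *the assumption that the professor photographed at most three treatises*.
The Complex NP Constraint bars QR out of the complement clause of a noun.
So *at most three treatises* cannot raise high enough to outscope *at least one economist*; only the surface ordering *at least one economist* > *at most three treatises* is available.
(Only the surface reading survives: one fixed economist with respect to all the relevant treatises.)

No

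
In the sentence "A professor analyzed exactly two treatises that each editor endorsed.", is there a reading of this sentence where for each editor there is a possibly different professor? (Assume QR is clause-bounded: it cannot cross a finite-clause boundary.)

No

This is the *each editor* > *a professor* reading.
Structurally, *each editor* is inside the relative clause *that each editor endorsed* modifying *exactly two treatises*.
The relative clause forms an island for QR, so the quantifier is confined to the head noun's restrictor.
The inverse ordering *each editor* > *a professor* is therefore underivable.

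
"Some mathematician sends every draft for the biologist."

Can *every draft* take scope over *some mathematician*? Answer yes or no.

Both DPs are arguments of the same predicate; there is no clause or island boundary between them.
QR within a single clause is free, so the lower quantifier may take scope over the higher one.
So *every draft* > *some mathematician* is among the available readings.

Yes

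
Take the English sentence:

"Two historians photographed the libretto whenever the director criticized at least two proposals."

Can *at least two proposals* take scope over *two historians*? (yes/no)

Structurally, *at least two proposals* is inside the adjunct clause *whenever the director criticized at least two proposals*.
Since the clause is an adjunct (not a complement), the Adjunct Condition blocks QR across its edge.
So *at least two proposals* cannot raise to a position above *two historians*.

No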